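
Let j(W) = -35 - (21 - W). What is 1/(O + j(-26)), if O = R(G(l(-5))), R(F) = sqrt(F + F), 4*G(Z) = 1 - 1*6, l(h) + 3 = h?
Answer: -164/13453 - I*sqrt(10)/13453 ≈ -0.012191 - 0.00023506*I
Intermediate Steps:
l(h) = -3 + h
G(Z) = -5/4 (G(Z) = (1 - 1*6)/4 = (1 - 6)/4 = (1/4)*(-5) = -5/4)
R(F) = sqrt(2)*sqrt(F) (R(F) = sqrt(2*F) = sqrt(2)*sqrt(F))
j(W) = -56 + W (j(W) = -35 + (-21 + W) = -56 + W)
O = I*sqrt(10)/2 (O = sqrt(2)*sqrt(-5/4) = sqrt(2)*(I*sqrt(5)/2) = I*sqrt(10)/2 ≈ 1.5811*I)
1/(O + j(-26)) = 1/(I*sqrt(10)/2 + (-56 - 26)) = 1/(I*sqrt(10)/2 - 82) = 1/(-82 + I*sqrt(10)/2)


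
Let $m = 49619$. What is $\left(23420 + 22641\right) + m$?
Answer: $95680$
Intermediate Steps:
$\left(23420 + 22641\right) + m = \left(23420 + 22641\right) + 49619 = 46061 + 49619 = 95680$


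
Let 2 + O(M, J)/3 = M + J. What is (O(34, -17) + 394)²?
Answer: 192721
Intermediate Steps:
O(M, J) = -6 + 3*J + 3*M (O(M, J) = -6 + 3*(M + J) = -6 + 3*(J + M) = -6 + (3*J + 3*M) = -6 + 3*J + 3*M)
(O(34, -17) + 394)² = ((-6 + 3*(-17) + 3*34) + 394)² = ((-6 - 51 + 102) + 394)² = (45 + 394)² = 439² = 192721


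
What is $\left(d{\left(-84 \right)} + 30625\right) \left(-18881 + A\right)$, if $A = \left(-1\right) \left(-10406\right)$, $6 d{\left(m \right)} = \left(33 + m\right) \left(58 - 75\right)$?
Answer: $- \frac{521543025}{2} \approx -2.6077 \cdot 10^{8}$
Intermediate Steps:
$d{\left(m \right)} = - \frac{187}{2} - \frac{17 m}{6}$ ($d{\left(m \right)} = \frac{\left(33 + m\right) \left(58 - 75\right)}{6} = \frac{\left(33 + m\right) \left(-17\right)}{6} = \frac{-561 - 17 m}{6} = - \frac{187}{2} - \frac{17 m}{6}$)
$A = 10406$
$\left(d{\left(-84 \right)} + 30625\right) \left(-18881 + A\right) = \left(\left(- \frac{187}{2} - -238\right) + 30625\right) \left(-18881 + 10406\right) = \left(\left(- \frac{187}{2} + 238\right) + 30625\right) \left(-8475\right) = \left(\frac{289}{2} + 30625\right) \left(-8475\right) = \frac{61539}{2} \left(-8475\right) = - \frac{521543025}{2}$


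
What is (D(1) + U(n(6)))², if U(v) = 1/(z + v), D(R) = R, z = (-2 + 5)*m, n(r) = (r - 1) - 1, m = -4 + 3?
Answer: 4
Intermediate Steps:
m = -1
n(r) = -2 + r (n(r) = (-1 + r) - 1 = -2 + r)
z = -3 (z = (-2 + 5)*(-1) = 3*(-1) = -3)
U(v) = 1/(-3 + v)
(D(1) + U(n(6)))² = (1 + 1/(-3 + (-2 + 6)))² = (1 + 1/(-3 + 4))² = (1 + 1/1)² = (1 + 1)² = 2² = 4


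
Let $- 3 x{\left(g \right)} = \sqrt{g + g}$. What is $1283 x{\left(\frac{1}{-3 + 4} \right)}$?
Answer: $- \frac{1283 \sqrt{2}}{3} \approx -604.81$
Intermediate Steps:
$x{\left(g \right)} = - \frac{\sqrt{2} \sqrt{g}}{3}$ ($x{\left(g \right)} = - \frac{\sqrt{g + g}}{3} = - \frac{\sqrt{2 g}}{3} = - \frac{\sqrt{2} \sqrt{g}}{3}$)
$1283 x{\left(\frac{1}{-3 + 4} \right)} = 1283 \left(- \frac{\sqrt{2} \sqrt{\frac{1}{-3 + 4}}}{3}\right) = 1283 \left(- \frac{\sqrt{2} \sqrt{1^{-1}}}{3}\right) = 1283 \left(- \frac{\sqrt{2} \sqrt{1}}{3}\right) = 1283 \left(\left(- \frac{1}{3}\right) \sqrt{2} \cdot 1\right) = 1283 \left(- \frac{\sqrt{2}}{3}\right) = - \frac{1283 \sqrt{2}}{3}$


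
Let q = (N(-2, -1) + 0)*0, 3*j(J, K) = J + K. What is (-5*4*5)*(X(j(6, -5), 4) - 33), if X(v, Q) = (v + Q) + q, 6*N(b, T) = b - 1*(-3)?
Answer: 8600/3 ≈ 2866.7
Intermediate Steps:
j(J, K) = J/3 + K/3 (j(J, K) = (J + K)/3 = J/3 + K/3)
N(b, T) = ½ + b/6 (N(b, T) = (b - 1*(-3))/6 = (b + 3)/6 = (3 + b)/6 = ½ + b/6)
q = 0 (q = ((½ + (⅙)*(-2)) + 0)*0 = ((½ - ⅓) + 0)*0 = (⅙ + 0)*0 = (⅙)*0 = 0)
X(v, Q) = Q + v (X(v, Q) = (v + Q) + 0 = (Q + v) + 0 = Q + v)
(-5*4*5)*(X(j(6, -5), 4) - 33) = (-5*4*5)*((4 + ((⅓)*6 + (⅓)*(-5))) - 33) = (-20*5)*((4 + (2 - 5/3)) - 33) = -100*((4 + ⅓) - 33) = -100*(13/3 - 33) = -100*(-86/3) = 8600/3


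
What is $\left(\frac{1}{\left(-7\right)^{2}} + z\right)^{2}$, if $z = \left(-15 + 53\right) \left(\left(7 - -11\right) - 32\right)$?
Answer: $\frac{679488489}{2401} \approx 2.83 \cdot 10^{5}$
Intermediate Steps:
$z = -532$ ($z = 38 \left(\left(7 + 11\right) - 32\right) = 38 \left(18 - 32\right) = 38 \left(-14\right) = -532$)
$\left(\frac{1}{\left(-7\right)^{2}} + z\right)^{2} = \left(\frac{1}{\left(-7\right)^{2}} - 532\right)^{2} = \left(\frac{1}{49} - 532\right)^{2} = \left(- \frac{26067}{49}\right)^{2} = \frac{679488489}{2401}$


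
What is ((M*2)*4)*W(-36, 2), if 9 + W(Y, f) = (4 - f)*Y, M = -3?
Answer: 1944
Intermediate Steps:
W(Y, f) = -9 + Y*(4 - f) (W(Y, f) = -9 + (4 - f)*Y = -9 + Y*(4 - f))
((M*2)*4)*W(-36, 2) = (-3*2*4)*(-9 + 4*(-36) - 1*(-36)*2) = (-6*4)*(-9 - 144 + 72) = -24*(-81) = 1944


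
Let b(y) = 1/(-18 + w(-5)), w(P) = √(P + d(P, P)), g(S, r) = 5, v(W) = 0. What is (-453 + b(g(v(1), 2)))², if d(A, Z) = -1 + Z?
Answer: 2*(3694215*√11 + 32123363*I)/(36*√11 + 313*I) ≈ 2.0526e+5 + 8.9708*I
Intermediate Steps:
w(P) = √(-1 + 2*P) (w(P) = √(P + (-1 + P)) = √(-1 + 2*P))
b(y) = 1/(-18 + I*√11) (b(y) = 1/(-18 + √(-1 + 2*(-5))) = 1/(-18 + √(-1 - 10)) = 1/(-18 + √(-11)) = 1/(-18 + I*√11))
(-453 + b(g(v(1), 2)))² = (-453 + (-18/335 - I*√11/335))² = (-151773/335 - I*√11/335)²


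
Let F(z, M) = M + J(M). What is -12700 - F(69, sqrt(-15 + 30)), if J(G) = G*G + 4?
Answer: -12719 - sqrt(15) ≈ -12723.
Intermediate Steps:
J(G) = 4 + G**2 (J(G) = G**2 + 4 = 4 + G**2)
F(z, M) = 4 + M + M**2 (F(z, M) = M + (4 + M**2) = 4 + M + M**2)
-12700 - F(69, sqrt(-15 + 30)) = -12700 - (4 + sqrt(-15 + 30) + (sqrt(-15 + 30))**2) = -12700 - (4 + sqrt(15) + (sqrt(15))**2) = -12700 - (4 + sqrt(15) + 15) = -12700 - (19 + sqrt(15)) = -12700 + (-19 - sqrt(15)) = -12719 - sqrt(15)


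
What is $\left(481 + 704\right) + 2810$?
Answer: $3995$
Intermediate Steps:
$\left(481 + 704\right) + 2810 = 1185 + 2810 = 3995$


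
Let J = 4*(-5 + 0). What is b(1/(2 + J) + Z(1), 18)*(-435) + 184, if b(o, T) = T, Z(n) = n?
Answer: -7646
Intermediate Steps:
J = -20 (J = 4*(-5) = -20)
b(1/(2 + J) + Z(1), 18)*(-435) + 184 = 18*(-435) + 184 = -7830 + 184 = -7646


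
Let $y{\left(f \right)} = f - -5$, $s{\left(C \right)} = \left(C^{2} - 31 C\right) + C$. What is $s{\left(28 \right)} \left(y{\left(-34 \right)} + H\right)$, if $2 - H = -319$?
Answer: $-16352$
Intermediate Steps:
$s{\left(C \right)} = C^{2} - 30 C$
$H = 321$ ($H = 2 - -319 = 2 + 319 = 321$)
$y{\left(f \right)} = 5 + f$ ($y{\left(f \right)} = f + 5 = 5 + f$)
$s{\left(28 \right)} \left(y{\left(-34 \right)} + H\right) = 28 \left(-30 + 28\right) \left(\left(5 - 34\right) + 321\right) = 28 \left(-2\right) \left(-29 + 321\right) = \left(-56\right) 292 = -16352$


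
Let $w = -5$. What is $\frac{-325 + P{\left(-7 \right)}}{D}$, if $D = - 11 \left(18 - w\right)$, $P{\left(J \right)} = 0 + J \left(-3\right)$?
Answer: $\frac{304}{253} \approx 1.2016$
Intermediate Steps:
$P{\left(J \right)} = - 3 J$ ($P{\left(J \right)} = 0 - 3 J = - 3 J$)
$D = -253$ ($D = - 11 \left(18 - -5\right) = - 11 \left(18 + 5\right) = \left(-11\right) 23 = -253$)
$\frac{-325 + P{\left(-7 \right)}}{D} = \frac{-325 - -21}{-253} = \left(-325 + 21\right) \left(- \frac{1}{253}\right) = \left(-304\right) \left(- \frac{1}{253}\right) = \frac{304}{253}$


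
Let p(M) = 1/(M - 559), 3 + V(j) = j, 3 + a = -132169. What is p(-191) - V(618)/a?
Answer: 164539/49564500 ≈ 0.0033197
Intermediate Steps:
a = -132172 (a = -3 - 132169 = -132172)
V(j) = -3 + j
p(M) = 1/(-559 + M)
p(-191) - V(618)/a = 1/(-559 - 191) - (-3 + 618)/(-132172) = 1/(-750) - 615*(-1)/132172 = -1/750 - 1*(-615/132172) = -1/750 + 615/132172 = 164539/49564500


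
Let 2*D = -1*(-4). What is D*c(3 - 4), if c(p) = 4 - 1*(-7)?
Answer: 22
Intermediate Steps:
c(p) = 11 (c(p) = 4 + 7 = 11)
D = 2 (D = (-1*(-4))/2 = (½)*4 = 2)
D*c(3 - 4) = 2*11 = 22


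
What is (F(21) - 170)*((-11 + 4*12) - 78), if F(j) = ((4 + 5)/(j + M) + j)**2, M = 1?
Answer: -5722001/484 ≈ -11822.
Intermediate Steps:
F(j) = (j + 9/(1 + j))**2 (F(j) = ((4 + 5)/(j + 1) + j)**2 = (9/(1 + j) + j)**2 = (j + 9/(1 + j))**2)
(F(21) - 170)*((-11 + 4*12) - 78) = ((9 + 21 + 21**2)**2/(1 + 21)**2 - 170)*((-11 + 4*12) - 78) = ((9 + 21 + 441)**2/22**2 - 170)*((-11 + 48) - 78) = ((1/484)*471**2 - 170)*(37 - 78) = ((1/484)*221841 - 170)*(-41) = (221841/484 - 170)*(-41) = (139561/484)*(-41) = -5722001/484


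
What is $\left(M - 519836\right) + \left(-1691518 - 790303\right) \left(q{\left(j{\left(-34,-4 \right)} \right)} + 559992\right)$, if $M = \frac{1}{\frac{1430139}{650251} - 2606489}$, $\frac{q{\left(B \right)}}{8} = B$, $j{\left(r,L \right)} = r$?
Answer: $- \frac{2354387816764040674111851}{1694870648600} \approx -1.3891 \cdot 10^{12}$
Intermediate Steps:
$q{\left(B \right)} = 8 B$
$M = - \frac{650251}{1694870648600}$ ($M = \frac{1}{1430139 \cdot \frac{1}{650251} - 2606489} = \frac{1}{\frac{1430139}{650251} - 2606489} = \frac{1}{- \frac{1694870648600}{650251}} = - \frac{650251}{1694870648600} \approx -3.8366 \cdot 10^{-7}$)
$\left(M - 519836\right) + \left(-1691518 - 790303\right) \left(q{\left(j{\left(-34,-4 \right)} \right)} + 559992\right) = \left(- \frac{650251}{1694870648600} - 519836\right) + \left(-1691518 - 790303\right) \left(8 \left(-34\right) + 559992\right) = - \frac{881054778486279851}{1694870648600} - 2481821 \left(-272 + 559992\right) = - \frac{881054778486279851}{1694870648600} - 1389124850120 = - \frac{2354387816764040674111851}{1694870648600}$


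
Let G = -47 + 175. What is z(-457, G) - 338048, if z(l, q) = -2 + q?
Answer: -337922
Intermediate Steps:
G = 128
z(-457, G) - 338048 = (-2 + 128) - 338048 = 126 - 338048 = -337922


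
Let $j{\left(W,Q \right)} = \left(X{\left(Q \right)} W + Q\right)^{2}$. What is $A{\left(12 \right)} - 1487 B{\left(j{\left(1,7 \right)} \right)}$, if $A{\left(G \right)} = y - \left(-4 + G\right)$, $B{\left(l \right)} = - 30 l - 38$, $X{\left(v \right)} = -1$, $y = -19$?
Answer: $1662439$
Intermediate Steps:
$j{\left(W,Q \right)} = \left(Q - W\right)^{2}$ ($j{\left(W,Q \right)} = \left(- W + Q\right)^{2} = \left(Q - W\right)^{2}$)
$B{\left(l \right)} = -38 - 30 l$
$A{\left(G \right)} = -15 - G$ ($A{\left(G \right)} = -19 - \left(-4 + G\right) = -15 - G$)
$A{\left(12 \right)} - 1487 B{\left(j{\left(1,7 \right)} \right)} = \left(-15 - 12\right) - 1487 \left(-38 - 30 \left(7 - 1\right)^{2}\right) = -27 - 1487 \left(-38 - 30 \cdot 6^{2}\right) = -27 - 1487 \left(-38 - 1080\right) = -27 - -1662466 = -27 + 1662466 = 1662439$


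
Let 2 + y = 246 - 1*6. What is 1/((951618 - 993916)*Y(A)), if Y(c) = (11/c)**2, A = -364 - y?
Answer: -181202/2559029 ≈ -0.070809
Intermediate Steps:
y = 238 (y = -2 + (246 - 1*6) = -2 + (246 - 6) = -2 + 240 = 238)
A = -602 (A = -364 - 1*238 = -364 - 238 = -602)
Y(c) = 121/c**2
1/((951618 - 993916)*Y(A)) = 1/((951618 - 993916)*((121/(-602)**2))) = 1/((-42298)*((121*(1/362404)))) = -1/(42298*121/362404) = -1/42298*362404/121 = -181202/2559029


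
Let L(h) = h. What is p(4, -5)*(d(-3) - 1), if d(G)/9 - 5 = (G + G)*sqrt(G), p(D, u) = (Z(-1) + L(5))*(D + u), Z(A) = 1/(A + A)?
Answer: -198 + 243*I*sqrt(3) ≈ -198.0 + 420.89*I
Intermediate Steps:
Z(A) = 1/(2*A)
p(D, u) = 9*D/2 + 9*u/2 (p(D, u) = ((1/2)/(-1) + 5)*(D + u) = ((1/2)*(-1) + 5)*(D + u) = (-1/2 + 5)*(D + u) = 9*(D + u)/2 = 9*D/2 + 9*u/2)
d(G) = 45 + 18*G**(3/2) (d(G) = 45 + 9*((G + G)*sqrt(G)) = 45 + 9*((2*G)*sqrt(G)) = 45 + 9*(2*G**(3/2)) = 45 + 18*G**(3/2))
p(4, -5)*(d(-3) - 1) = ((9/2)*4 + (9/2)*(-5))*((45 + 18*(-3)**(3/2)) - 1) = (18 - 45/2)*((45 + 18*(-3*I*sqrt(3))) - 1) = -9*((45 - 54*I*sqrt(3)) - 1)/2 = -9*(44 - 54*I*sqrt(3))/2 = -198 + 243*I*sqrt(3)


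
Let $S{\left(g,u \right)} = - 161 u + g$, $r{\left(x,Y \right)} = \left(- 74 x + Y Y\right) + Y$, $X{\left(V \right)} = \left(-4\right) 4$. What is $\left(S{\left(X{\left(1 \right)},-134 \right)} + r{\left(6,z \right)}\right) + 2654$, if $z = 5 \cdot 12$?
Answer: $27428$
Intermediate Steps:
$X{\left(V \right)} = -16$
$z = 60$
$r{\left(x,Y \right)} = Y + Y^{2} - 74 x$ ($r{\left(x,Y \right)} = \left(- 74 x + Y^{2}\right) + Y = \left(Y^{2} - 74 x\right) + Y = Y + Y^{2} - 74 x$)
$S{\left(g,u \right)} = g - 161 u$
$\left(S{\left(X{\left(1 \right)},-134 \right)} + r{\left(6,z \right)}\right) + 2654 = \left(\left(-16 - -21574\right) + \left(60 + 60^{2} - 444\right)\right) + 2654 = \left(\left(-16 + 21574\right) + \left(60 + 3600 - 444\right)\right) + 2654 = \left(21558 + 3216\right) + 2654 = 24774 + 2654 = 27428$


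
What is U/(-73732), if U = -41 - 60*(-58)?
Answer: -3439/73732 ≈ -0.046642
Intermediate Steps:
U = 3439 (U = -41 + 3480 = 3439)
U/(-73732) = 3439/(-73732) = 3439*(-1/73732) = -3439/73732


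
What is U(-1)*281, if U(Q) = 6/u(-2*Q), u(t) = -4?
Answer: -843/2 ≈ -421.50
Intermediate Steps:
U(Q) = -3/2 (U(Q) = 6/(-4) = 6*(-1/4) = -3/2)
U(-1)*281 = -3/2*281 = -843/2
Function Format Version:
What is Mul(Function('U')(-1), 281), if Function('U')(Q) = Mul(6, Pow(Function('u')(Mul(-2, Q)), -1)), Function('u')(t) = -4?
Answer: Rational(-843, 2) ≈ -421.50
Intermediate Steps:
Function('U')(Q) = Rational(-3, 2) (Function('U')(Q) = Mul(6, Pow(-4, -1)) = Mul(6, Rational(-1, 4)) = Rational(-3, 2))
Mul(Function('U')(-1), 281) = Mul(Rational(-3, 2), 281) = Rational(-843, 2)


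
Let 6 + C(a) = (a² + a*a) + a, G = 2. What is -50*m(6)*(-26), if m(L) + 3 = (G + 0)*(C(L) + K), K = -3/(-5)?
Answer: 184860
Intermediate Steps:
K = ⅗ (K = -3*(-⅕) = ⅗ ≈ 0.60000)
C(a) = -6 + a + 2*a² (C(a) = -6 + ((a² + a*a) + a) = -6 + ((a² + a²) + a) = -6 + (2*a² + a) = -6 + (a + 2*a²) = -6 + a + 2*a²)
m(L) = -69/5 + 2*L + 4*L² (m(L) = -3 + (2 + 0)*((-6 + L + 2*L²) + ⅗) = -3 + 2*(-27/5 + L + 2*L²) = -3 + (-54/5 + 2*L + 4*L²) = -69/5 + 2*L + 4*L²)
-50*m(6)*(-26) = -50*(-69/5 + 2*6 + 4*6²)*(-26) = -50*(-69/5 + 12 + 4*36)*(-26) = -50*(-69/5 + 12 + 144)*(-26) = -50*711/5*(-26) = -7110*(-26) = 184860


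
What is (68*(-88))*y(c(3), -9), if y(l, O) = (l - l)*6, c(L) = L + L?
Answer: 0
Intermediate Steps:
c(L) = 2*L
y(l, O) = 0 (y(l, O) = 0*6 = 0)
(68*(-88))*y(c(3), -9) = (68*(-88))*0 = -5984*0 = 0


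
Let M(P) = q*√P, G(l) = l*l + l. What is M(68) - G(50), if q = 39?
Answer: -2550 + 78*√17 ≈ -2228.4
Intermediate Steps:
G(l) = l + l² (G(l) = l² + l = l + l²)
M(P) = 39*√P
M(68) - G(50) = 39*√68 - 50*(1 + 50) = 39*(2*√17) - 50*51 = 78*√17 - 1*2550 = 78*√17 - 2550 = -2550 + 78*√17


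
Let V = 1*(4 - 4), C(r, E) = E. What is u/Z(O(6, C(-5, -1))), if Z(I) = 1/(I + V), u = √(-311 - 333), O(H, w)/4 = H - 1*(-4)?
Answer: 80*I*√161 ≈ 1015.1*I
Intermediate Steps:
O(H, w) = 16 + 4*H (O(H, w) = 4*(H - 1*(-4)) = 4*(H + 4) = 4*(4 + H) = 16 + 4*H)
u = 2*I*√161 (u = √(-644) = 2*I*√161 ≈ 25.377*I)
V = 0 (V = 1*0 = 0)
Z(I) = 1/I (Z(I) = 1/(I + 0) = 1/I)
u/Z(O(6, C(-5, -1))) = (2*I*√161)/(1/(16 + 4*6)) = (2*I*√161)/(1/(16 + 24)) = (2*I*√161)/(1/40) = (2*I*√161)*40 = 80*I*√161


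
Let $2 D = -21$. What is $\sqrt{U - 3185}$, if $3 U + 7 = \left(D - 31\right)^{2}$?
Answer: $\frac{i \sqrt{10453}}{2} \approx 51.12 i$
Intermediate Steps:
$D = - \frac{21}{2}$ ($D = \frac{1}{2} \left(-21\right) = - \frac{21}{2} \approx -10.5$)
$U = \frac{2287}{4}$ ($U = - \frac{7}{3} + \frac{\left(- \frac{21}{2} - 31\right)^{2}}{3} = - \frac{7}{3} + \frac{\left(- \frac{83}{2}\right)^{2}}{3} = - \frac{7}{3} + \frac{1}{3} \cdot \frac{6889}{4} = - \frac{7}{3} + \frac{6889}{12} = \frac{2287}{4} \approx 571.75$)
$\sqrt{U - 3185} = \sqrt{\frac{2287}{4} - 3185} = \sqrt{- \frac{10453}{4}} = \frac{i \sqrt{10453}}{2}$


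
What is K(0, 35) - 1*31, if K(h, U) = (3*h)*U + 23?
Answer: -8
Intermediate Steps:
K(h, U) = 23 + 3*U*h (K(h, U) = 3*U*h + 23 = 23 + 3*U*h)
K(0, 35) - 1*31 = (23 + 3*35*0) - 1*31 = (23 + 0) - 31 = 23 - 31 = -8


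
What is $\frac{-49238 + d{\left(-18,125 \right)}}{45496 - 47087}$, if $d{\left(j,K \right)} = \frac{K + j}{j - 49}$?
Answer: $\frac{3299053}{106597} \approx 30.949$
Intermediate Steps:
$d{\left(j,K \right)} = \frac{K + j}{-49 + j}$
$\frac{-49238 + d{\left(-18,125 \right)}}{45496 - 47087} = \frac{-49238 + \frac{125 - 18}{-49 - 18}}{45496 - 47087} = \frac{-49238 + \frac{1}{-67} \cdot 107}{-1591} = \left(-49238 - \frac{107}{67}\right) \left(- \frac{1}{1591}\right) = \left(- \frac{3299053}{67}\right) \left(- \frac{1}{1591}\right) = \frac{3299053}{106597}$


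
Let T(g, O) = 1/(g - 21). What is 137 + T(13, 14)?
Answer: 1095/8 ≈ 136.88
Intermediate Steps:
T(g, O) = 1/(-21 + g)
137 + T(13, 14) = 137 + 1/(-21 + 13) = 137 + 1/(-8) = 137 - ⅛ = 1095/8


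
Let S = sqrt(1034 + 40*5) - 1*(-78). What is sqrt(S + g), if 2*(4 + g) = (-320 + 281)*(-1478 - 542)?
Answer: sqrt(39464 + sqrt(1234)) ≈ 198.74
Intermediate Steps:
g = 39386 (g = -4 + ((-320 + 281)*(-1478 - 542))/2 = -4 + (-39*(-2020))/2 = -4 + (1/2)*78780 = -4 + 39390 = 39386)
S = 78 + sqrt(1234) (S = sqrt(1034 + 200) + 78 = sqrt(1234) + 78 = 78 + sqrt(1234) ≈ 113.13)
sqrt(S + g) = sqrt((78 + sqrt(1234)) + 39386) = sqrt(39464 + sqrt(1234))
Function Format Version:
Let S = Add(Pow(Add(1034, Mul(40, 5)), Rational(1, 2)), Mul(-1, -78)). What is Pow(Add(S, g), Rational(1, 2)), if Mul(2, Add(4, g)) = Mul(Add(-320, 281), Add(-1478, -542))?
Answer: Pow(Add(39464, Pow(1234, Rational(1, 2))), Rational(1, 2)) ≈ 198.74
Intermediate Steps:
g = 39386 (g = Add(-4, Mul(Rational(1, 2), Mul(Add(-320, 281), Add(-1478, -542)))) = Add(-4, Mul(Rational(1, 2), Mul(-39, -2020))) = Add(-4, Mul(Rational(1, 2), 78780)) = Add(-4, 39390) = 39386)
S = Add(78, Pow(1234, Rational(1, 2))) (S = Add(Pow(Add(1034, 200), Rational(1, 2)), 78) = Add(Pow(1234, Rational(1, 2)), 78) = Add(78, Pow(1234, Rational(1, 2))) ≈ 113.13)
Pow(Add(S, g), Rational(1, 2)) = Pow(Add(Add(78, Pow(1234, Rational(1, 2))), 39386), Rational(1, 2)) = Pow(Add(39464, Pow(1234, Rational(1, 2))), Rational(1, 2))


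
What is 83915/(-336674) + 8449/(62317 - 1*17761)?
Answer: -34398389/576955644 ≈ -0.059620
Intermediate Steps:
83915/(-336674) + 8449/(62317 - 1*17761) = 83915*(-1/336674) + 8449/(62317 - 17761) = -6455/25898 + 8449/44556 = -34398389/576955644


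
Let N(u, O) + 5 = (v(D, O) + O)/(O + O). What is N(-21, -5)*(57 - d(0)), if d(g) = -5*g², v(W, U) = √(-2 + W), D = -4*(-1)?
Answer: -513/2 - 57*√2/10 ≈ -264.56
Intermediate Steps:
D = 4
N(u, O) = -5 + (O + √2)/(2*O) (N(u, O) = -5 + (√(-2 + 4) + O)/(O + O) = -5 + (√2 + O)/((2*O)) = -5 + (O + √2)*(1/(2*O)) = -5 + (O + √2)/(2*O))
N(-21, -5)*(57 - d(0)) = ((½)*(√2 - 9*(-5))/(-5))*(57 - (-5)*0²) = ((½)*(-⅕)*(√2 + 45))*(57 - (-5)*0) = ((½)*(-⅕)*(45 + √2))*(57 - 1*0) = (-9/2 - √2/10)*(57 + 0) = (-9/2 - √2/10)*57 = -513/2 - 57*√2/10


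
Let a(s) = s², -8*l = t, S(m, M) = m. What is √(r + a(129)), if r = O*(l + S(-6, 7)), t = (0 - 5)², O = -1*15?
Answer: √268446/4 ≈ 129.53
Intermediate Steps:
O = -15
t = 25 (t = (-5)² = 25)
l = -25/8 (l = -⅛*25 = -25/8 ≈ -3.1250)
r = 1095/8 (r = -15*(-25/8 - 6) = -15*(-73/8) = 1095/8 ≈ 136.88)
√(r + a(129)) = √(1095/8 + 129²) = √(1095/8 + 16641) = √(134223/8) = √268446/4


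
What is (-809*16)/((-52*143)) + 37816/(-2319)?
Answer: -62795660/4311021 ≈ -14.566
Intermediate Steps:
(-809*16)/((-52*143)) + 37816/(-2319) = -12944/(-7436) + 37816*(-1/2319) = -12944*(-1/7436) - 37816/2319 = 3236/1859 - 37816/2319 = -62795660/4311021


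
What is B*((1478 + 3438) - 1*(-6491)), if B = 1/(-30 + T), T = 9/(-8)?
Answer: -91256/249 ≈ -366.49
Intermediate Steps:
T = -9/8 (T = 9*(-⅛) = -9/8 ≈ -1.1250)
B = -8/249 (B = 1/(-30 - 9/8) = 1/(-249/8) = -8/249 ≈ -0.032129)
B*((1478 + 3438) - 1*(-6491)) = -8*((1478 + 3438) - 1*(-6491))/249 = -8*(4916 + 6491)/249 = -8/249*11407 = -91256/249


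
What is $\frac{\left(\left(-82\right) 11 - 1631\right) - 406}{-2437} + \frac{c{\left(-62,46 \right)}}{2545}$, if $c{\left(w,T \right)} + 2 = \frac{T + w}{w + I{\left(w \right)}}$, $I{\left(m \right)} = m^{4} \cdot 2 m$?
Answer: $\frac{6847984131133799}{5682007178248395} \approx 1.2052$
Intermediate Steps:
$I{\left(m \right)} = 2 m^{5}$ ($I{\left(m \right)} = 2 m^{4} m = 2 m^{5}$)
$c{\left(w,T \right)} = -2 + \frac{T + w}{w + 2 w^{5}}$
$\frac{\left(\left(-82\right) 11 - 1631\right) - 406}{-2437} + \frac{c{\left(-62,46 \right)}}{2545} = \frac{\left(\left(-82\right) 11 - 1631\right) - 406}{-2437} + \frac{\frac{1}{-62 + 2 \left(-62\right)^{5}} \left(46 - -62 - 4 \left(-62\right)^{5}\right)}{2545} = \left(\left(-902 - 1631\right) - 406\right) \left(- \frac{1}{2437}\right) + \frac{46 + 62 - -3664531328}{-62 + 2 \left(-916132832\right)} \frac{1}{2545} = \left(-2533 - 406\right) \left(- \frac{1}{2437}\right) + \frac{46 + 62 + 3664531328}{-62 - 1832265664} \cdot \frac{1}{2545} = \left(-2939\right) \left(- \frac{1}{2437}\right) + \frac{1}{-1832265726} \cdot 3664531436 \cdot \frac{1}{2545} = \frac{2939}{2437} + \left(- \frac{1}{1832265726}\right) 3664531436 \cdot \frac{1}{2545} = \frac{2939}{2437} - \frac{1832265718}{2331558136335} = \frac{6847984131133799}{5682007178248395}$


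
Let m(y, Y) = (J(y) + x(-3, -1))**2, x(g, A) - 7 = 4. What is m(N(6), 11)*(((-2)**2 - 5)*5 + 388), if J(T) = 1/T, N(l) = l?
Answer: 1719287/36 ≈ 47758.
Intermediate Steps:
x(g, A) = 11 (x(g, A) = 7 + 4 = 11)
m(y, Y) = (11 + 1/y)**2 (m(y, Y) = (1/y + 11)**2 = (11 + 1/y)**2)
m(N(6), 11)*(((-2)**2 - 5)*5 + 388) = ((1 + 11*6)**2/6**2)*(((-2)**2 - 5)*5 + 388) = ((1 + 66)**2/36)*((4 - 5)*5 + 388) = ((1/36)*67**2)*(-1*5 + 388) = ((1/36)*4489)*(-5 + 388) = (4489/36)*383 = 1719287/36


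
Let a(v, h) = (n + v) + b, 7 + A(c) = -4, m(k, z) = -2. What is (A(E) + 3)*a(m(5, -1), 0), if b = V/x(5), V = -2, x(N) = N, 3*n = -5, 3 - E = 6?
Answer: 488/15 ≈ 32.533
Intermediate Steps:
E = -3 (E = 3 - 1*6 = 3 - 6 = -3)
n = -5/3 (n = (⅓)*(-5) = -5/3 ≈ -1.6667)
A(c) = -11 (A(c) = -7 - 4 = -11)
b = -⅖ (b = -2/5 = -2*⅕ = -⅖ ≈ -0.40000)
a(v, h) = -31/15 + v (a(v, h) = (-5/3 + v) - ⅖ = -31/15 + v)
(A(E) + 3)*a(m(5, -1), 0) = (-11 + 3)*(-31/15 - 2) = -8*(-61/15) = 488/15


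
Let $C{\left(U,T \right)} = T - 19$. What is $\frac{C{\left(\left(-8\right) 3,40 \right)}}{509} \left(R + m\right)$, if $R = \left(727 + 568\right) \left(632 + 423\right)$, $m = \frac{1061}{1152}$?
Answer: $\frac{11017245827}{195456} \approx 56367.0$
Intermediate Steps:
$C{\left(U,T \right)} = -19 + T$ ($C{\left(U,T \right)} = T - 19 = -19 + T$)
$m = \frac{1061}{1152}$ ($m = 1061 \cdot \frac{1}{1152} = \frac{1061}{1152} \approx 0.92101$)
$R = 1366225$ ($R = 1295 \cdot 1055 = 1366225$)
$\frac{C{\left(\left(-8\right) 3,40 \right)}}{509} \left(R + m\right) = \frac{-19 + 40}{509} \left(1366225 + \frac{1061}{1152}\right) = 21 \cdot \frac{1}{509} \cdot \frac{1573892261}{1152} = \frac{21}{509} \cdot \frac{1573892261}{1152} = \frac{11017245827}{195456}$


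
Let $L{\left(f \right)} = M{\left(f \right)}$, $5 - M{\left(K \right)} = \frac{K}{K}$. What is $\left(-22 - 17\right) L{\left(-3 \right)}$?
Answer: $-156$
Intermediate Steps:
$M{\left(K \right)} = 4$ ($M{\left(K \right)} = 5 - \frac{K}{K} = 5 - 1 = 4$)
$L{\left(f \right)} = 4$
$\left(-22 - 17\right) L{\left(-3 \right)} = \left(-22 - 17\right) 4 = \left(-39\right) 4 = -156$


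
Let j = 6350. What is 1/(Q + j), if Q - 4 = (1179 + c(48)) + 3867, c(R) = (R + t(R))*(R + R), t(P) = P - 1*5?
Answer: 1/20136 ≈ 4.9662e-5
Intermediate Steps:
t(P) = -5 + P (t(P) = P - 5 = -5 + P)
c(R) = 2*R*(-5 + 2*R) (c(R) = (R + (-5 + R))*(R + R) = (-5 + 2*R)*(2*R) = 2*R*(-5 + 2*R))
Q = 13786 (Q = 4 + ((1179 + 2*48*(-5 + 2*48)) + 3867) = 4 + ((1179 + 2*48*(-5 + 96)) + 3867) = 4 + ((1179 + 2*48*91) + 3867) = 4 + ((1179 + 8736) + 3867) = 4 + (9915 + 3867) = 4 + 13782 = 13786)
1/(Q + j) = 1/(13786 + 6350) = 1/20136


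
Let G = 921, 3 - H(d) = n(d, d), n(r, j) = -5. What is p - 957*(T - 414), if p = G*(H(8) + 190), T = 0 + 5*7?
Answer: 545061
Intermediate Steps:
H(d) = 8 (H(d) = 3 - 1*(-5) = 3 + 5 = 8)
T = 35 (T = 0 + 35 = 35)
p = 182358 (p = 921*(8 + 190) = 921*198 = 182358)
p - 957*(T - 414) = 182358 - 957*(35 - 414) = 182358 - 957*(-379) = 182358 - 1*(-362703) = 182358 + 362703 = 545061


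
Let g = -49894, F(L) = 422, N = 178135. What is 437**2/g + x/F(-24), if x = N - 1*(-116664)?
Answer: 192475163/277043 ≈ 694.75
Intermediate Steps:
x = 294799 (x = 178135 - 1*(-116664) = 178135 + 116664 = 294799)
437**2/g + x/F(-24) = 437**2/(-49894) + 294799/422 = 190969*(-1/49894) + 294799*(1/422) = -10051/2626 + 294799/422 = 192475163/277043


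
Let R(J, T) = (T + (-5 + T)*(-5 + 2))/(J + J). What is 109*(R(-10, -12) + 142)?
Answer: 305309/20 ≈ 15265.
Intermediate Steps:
R(J, T) = (15 - 2*T)/(2*J) (R(J, T) = (T + (-5 + T)*(-3))/((2*J)) = (T + (15 - 3*T))*(1/(2*J)) = (15 - 2*T)*(1/(2*J)) = (15 - 2*T)/(2*J))
109*(R(-10, -12) + 142) = 109*((15/2 - 1*(-12))/(-10) + 142) = 109*(-(15/2 + 12)/10 + 142) = 109*(-1/10*39/2 + 142) = 109*(-39/20 + 142) = 109*(2801/20) = 305309/20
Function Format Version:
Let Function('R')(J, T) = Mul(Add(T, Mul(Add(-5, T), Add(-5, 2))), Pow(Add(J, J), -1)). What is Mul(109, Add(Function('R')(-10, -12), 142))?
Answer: Rational(305309, 20) ≈ 15265.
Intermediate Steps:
Function('R')(J, T) = Mul(Rational(1, 2), Pow(J, -1), Add(15, Mul(-2, T))) (Function('R')(J, T) = Mul(Add(T, Mul(Add(-5, T), -3)), Pow(Mul(2, J), -1)) = Mul(Add(T, Add(15, Mul(-3, T))), Mul(Rational(1, 2), Pow(J, -1))) = Mul(Add(15, Mul(-2, T)), Mul(Rational(1, 2), Pow(J, -1))) = Mul(Rational(1, 2), Pow(J, -1), Add(15, Mul(-2, T))))
Mul(109, Add(Function('R')(-10, -12), 142)) = Mul(109, Add(Mul(Pow(-10, -1), Add(Rational(15, 2), Mul(-1, -12))), 142)) = Mul(109, Add(Mul(Rational(-1, 10), Add(Rational(15, 2), 12)), 142)) = Mul(109, Add(Mul(Rational(-1, 10), Rational(39, 2)), 142)) = Mul(109, Add(Rational(-39, 20), 142)) = Mul(109, Rational(2801, 20)) = Rational(305309, 20)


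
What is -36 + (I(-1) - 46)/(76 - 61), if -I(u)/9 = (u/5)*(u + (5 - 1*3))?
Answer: -2921/75 ≈ -38.947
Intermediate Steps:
I(u) = -9*u*(2 + u)/5 (I(u) = -9*u/5*(u + (5 - 1*3)) = -9*u*(⅕)*(u + (5 - 3)) = -9*u/5*(u + 2) = -9*u/5*(2 + u) = -9*u*(2 + u)/5)
-36 + (I(-1) - 46)/(76 - 61) = -36 + (-9/5*(-1)*(2 - 1) - 46)/(76 - 61) = -36 + (-9/5*(-1)*1 - 46)/15 = -36 + (9/5 - 46)/15 = -36 + (1/15)*(-221/5) = -36 - 221/75 = -2921/75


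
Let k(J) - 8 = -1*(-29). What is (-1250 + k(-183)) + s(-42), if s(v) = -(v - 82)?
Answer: -1089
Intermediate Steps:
k(J) = 37 (k(J) = 8 - 1*(-29) = 8 + 29 = 37)
s(v) = 82 - v (s(v) = -(-82 + v) = 82 - v)
(-1250 + k(-183)) + s(-42) = (-1250 + 37) + (82 - 1*(-42)) = -1213 + (82 + 42) = -1213 + 124 = -1089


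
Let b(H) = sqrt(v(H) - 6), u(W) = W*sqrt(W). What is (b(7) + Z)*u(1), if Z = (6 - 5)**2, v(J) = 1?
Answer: 1 + I*sqrt(5) ≈ 1.0 + 2.2361*I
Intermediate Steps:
u(W) = W**(3/2)
Z = 1 (Z = 1**2 = 1)
b(H) = I*sqrt(5) (b(H) = sqrt(1 - 6) = sqrt(-5) = I*sqrt(5))
(b(7) + Z)*u(1) = (I*sqrt(5) + 1)*1**(3/2) = (1 + I*sqrt(5))*1 = 1 + I*sqrt(5)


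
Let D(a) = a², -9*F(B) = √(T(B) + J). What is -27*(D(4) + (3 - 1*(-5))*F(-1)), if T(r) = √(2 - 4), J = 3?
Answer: -432 + 24*√(3 + I*√2) ≈ -389.35 + 9.5492*I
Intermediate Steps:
T(r) = I*√2 (T(r) = √(-2) = I*√2)
F(B) = -√(3 + I*√2)/9 (F(B) = -√(I*√2 + 3)/9 = -√(3 + I*√2)/9)
-27*(D(4) + (3 - 1*(-5))*F(-1)) = -27*(4² + (3 - 1*(-5))*(-√(3 + I*√2)/9)) = -27*(16 + (3 + 5)*(-√(3 + I*√2)/9)) = -27*(16 + 8*(-√(3 + I*√2)/9)) = -27*(16 - 8*√(3 + I*√2)/9) = -432 + 24*√(3 + I*√2)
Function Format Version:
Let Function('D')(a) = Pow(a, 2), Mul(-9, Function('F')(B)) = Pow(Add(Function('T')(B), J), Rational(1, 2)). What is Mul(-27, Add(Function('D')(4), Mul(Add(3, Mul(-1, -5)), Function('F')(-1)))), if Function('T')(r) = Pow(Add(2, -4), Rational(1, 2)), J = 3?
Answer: Add(-432, Mul(24, Pow(Add(3, Mul(I, Pow(2, Rational(1, 2)))), Rational(1, 2)))) ≈ Add(-389.35, Mul(9.5492, I))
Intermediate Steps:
Function('T')(r) = Mul(I, Pow(2, Rational(1, 2))) (Function('T')(r) = Pow(-2, Rational(1, 2)) = Mul(I, Pow(2, Rational(1, 2))))
Function('F')(B) = Mul(Rational(-1, 9), Pow(Add(3, Mul(I, Pow(2, Rational(1, 2)))), Rational(1, 2))) (Function('F')(B) = Mul(Rational(-1, 9), Pow(Add(Mul(I, Pow(2, Rational(1, 2))), 3), Rational(1, 2))) = Mul(Rational(-1, 9), Pow(Add(3, Mul(I, Pow(2, Rational(1, 2)))), Rational(1, 2))))
Mul(-27, Add(Function('D')(4), Mul(Add(3, Mul(-1, -5)), Function('F')(-1)))) = Mul(-27, Add(Pow(4, 2), Mul(Add(3, Mul(-1, -5)), Mul(Rational(-1, 9), Pow(Add(3, Mul(I, Pow(2, Rational(1, 2)))), Rational(1, 2)))))) = Mul(-27, Add(16, Mul(Add(3, 5), Mul(Rational(-1, 9), Pow(Add(3, Mul(I, Pow(2, Rational(1, 2)))), Rational(1, 2)))))) = Mul(-27, Add(16, Mul(8, Mul(Rational(-1, 9), Pow(Add(3, Mul(I, Pow(2, Rational(1, 2)))), Rational(1, 2)))))) = Mul(-27, Add(16, Mul(Rational(-8, 9), Pow(Add(3, Mul(I, Pow(2, Rational(1, 2)))), Rational(1, 2))))) = Add(-432, Mul(24, Pow(Add(3, Mul(I, Pow(2, Rational(1, 2)))), Rational(1, 2))))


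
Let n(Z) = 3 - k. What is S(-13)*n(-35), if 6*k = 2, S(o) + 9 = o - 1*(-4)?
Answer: -48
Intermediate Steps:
S(o) = -5 + o (S(o) = -9 + (o - 1*(-4)) = -9 + (o + 4) = -9 + (4 + o) = -5 + o)
k = ⅓ (k = (⅙)*2 = ⅓ ≈ 0.33333)
n(Z) = 8/3 (n(Z) = 3 - 1*⅓ = 3 - ⅓ = 8/3)
S(-13)*n(-35) = (-5 - 13)*(8/3) = -18*8/3 = -48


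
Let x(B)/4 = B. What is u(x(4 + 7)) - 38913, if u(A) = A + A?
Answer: -38825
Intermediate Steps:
x(B) = 4*B
u(A) = 2*A
u(x(4 + 7)) - 38913 = 2*(4*(4 + 7)) - 38913 = 2*(4*11) - 38913 = 2*44 - 38913 = 88 - 38913 = -38825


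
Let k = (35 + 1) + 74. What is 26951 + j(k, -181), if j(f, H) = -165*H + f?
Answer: 56926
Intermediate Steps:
k = 110 (k = 36 + 74 = 110)
j(f, H) = f - 165*H
26951 + j(k, -181) = 26951 + (110 - 165*(-181)) = 26951 + (110 + 29865) = 26951 + 29975 = 56926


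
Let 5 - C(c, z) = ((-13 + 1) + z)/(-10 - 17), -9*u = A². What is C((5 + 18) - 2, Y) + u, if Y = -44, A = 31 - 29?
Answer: 67/27 ≈ 2.4815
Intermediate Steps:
A = 2
u = -4/9 (u = -⅑*2² = -⅑*4 = -4/9 ≈ -0.44444)
C(c, z) = 41/9 + z/27 (C(c, z) = 5 - ((-13 + 1) + z)/(-10 - 17) = 5 - (-12 + z)/(-27) = 5 - (-12 + z)*(-1)/27 = 5 - (4/9 - z/27) = 5 + (-4/9 + z/27) = 41/9 + z/27)
C((5 + 18) - 2, Y) + u = (41/9 + (1/27)*(-44)) - 4/9 = (41/9 - 44/27) - 4/9 = 79/27 - 4/9 = 67/27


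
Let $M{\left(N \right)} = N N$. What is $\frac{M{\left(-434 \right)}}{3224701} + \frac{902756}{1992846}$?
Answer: $\frac{1643241338566}{3213166244523} \approx 0.51141$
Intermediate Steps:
$M{\left(N \right)} = N^{2}$
$\frac{M{\left(-434 \right)}}{3224701} + \frac{902756}{1992846} = \frac{\left(-434\right)^{2}}{3224701} + \frac{902756}{1992846} = 188356 \cdot \frac{1}{3224701} + 902756 \cdot \frac{1}{1992846} = \frac{188356}{3224701} + \frac{451378}{996423} = \frac{1643241338566}{3213166244523}$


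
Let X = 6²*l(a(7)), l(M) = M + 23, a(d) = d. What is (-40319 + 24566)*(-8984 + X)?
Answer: 124511712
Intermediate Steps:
l(M) = 23 + M
X = 1080 (X = 6²*(23 + 7) = 36*30 = 1080)
(-40319 + 24566)*(-8984 + X) = (-40319 + 24566)*(-8984 + 1080) = -15753*(-7904) = 124511712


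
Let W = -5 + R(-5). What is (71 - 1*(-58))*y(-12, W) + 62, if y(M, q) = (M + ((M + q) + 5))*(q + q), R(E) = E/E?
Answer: 23798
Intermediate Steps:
R(E) = 1
W = -4 (W = -5 + 1 = -4)
y(M, q) = 2*q*(5 + q + 2*M) (y(M, q) = (M + (5 + M + q))*(2*q) = (5 + q + 2*M)*(2*q) = 2*q*(5 + q + 2*M))
(71 - 1*(-58))*y(-12, W) + 62 = (71 - 1*(-58))*(2*(-4)*(5 - 4 + 2*(-12))) + 62 = (71 + 58)*(2*(-4)*(5 - 4 - 24)) + 62 = 129*(2*(-4)*(-23)) + 62 = 129*184 + 62 = 23736 + 62 = 23798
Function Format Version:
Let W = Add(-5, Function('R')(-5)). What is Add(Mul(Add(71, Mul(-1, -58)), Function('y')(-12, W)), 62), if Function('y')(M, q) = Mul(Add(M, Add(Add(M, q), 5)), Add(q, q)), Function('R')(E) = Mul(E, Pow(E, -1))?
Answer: 23798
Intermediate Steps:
Function('R')(E) = 1
W = -4 (W = Add(-5, 1) = -4)
Function('y')(M, q) = Mul(2, q, Add(5, q, Mul(2, M))) (Function('y')(M, q) = Mul(Add(M, Add(5, M, q)), Mul(2, q)) = Mul(Add(5, q, Mul(2, M)), Mul(2, q)) = Mul(2, q, Add(5, q, Mul(2, M))))
Add(Mul(Add(71, Mul(-1, -58)), Function('y')(-12, W)), 62) = Add(Mul(Add(71, Mul(-1, -58)), Mul(2, -4, Add(5, -4, Mul(2, -12)))), 62) = Add(Mul(Add(71, 58), Mul(2, -4, Add(5, -4, -24))), 62) = Add(Mul(129, Mul(2, -4, -23)), 62) = Add(Mul(129, 184), 62) = Add(23736, 62) = 23798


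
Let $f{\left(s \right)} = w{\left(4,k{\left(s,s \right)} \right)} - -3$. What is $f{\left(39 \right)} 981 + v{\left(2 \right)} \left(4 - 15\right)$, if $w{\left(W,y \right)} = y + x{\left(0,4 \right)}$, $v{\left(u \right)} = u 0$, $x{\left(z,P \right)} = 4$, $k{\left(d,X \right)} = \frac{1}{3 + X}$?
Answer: $\frac{96465}{14} \approx 6890.4$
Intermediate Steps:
$v{\left(u \right)} = 0$
$w{\left(W,y \right)} = 4 + y$ ($w{\left(W,y \right)} = y + 4 = 4 + y$)
$f{\left(s \right)} = 7 + \frac{1}{3 + s}$ ($f{\left(s \right)} = \left(4 + \frac{1}{3 + s}\right) - -3 = \left(4 + \frac{1}{3 + s}\right) + 3 = 7 + \frac{1}{3 + s}$)
$f{\left(39 \right)} 981 + v{\left(2 \right)} \left(4 - 15\right) = \frac{22 + 7 \cdot 39}{3 + 39} \cdot 981 + 0 \left(4 - 15\right) = \frac{22 + 273}{42} \cdot 981 + 0 \left(-11\right) = \frac{1}{42} \cdot 295 \cdot 981 + 0 = \frac{295}{42} \cdot 981 + 0 = \frac{96465}{14} + 0 = \frac{96465}{14}$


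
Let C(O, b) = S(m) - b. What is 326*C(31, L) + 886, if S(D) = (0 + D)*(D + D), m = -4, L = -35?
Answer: 22728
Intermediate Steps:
S(D) = 2*D² (S(D) = D*(2*D) = 2*D²)
C(O, b) = 32 - b (C(O, b) = 2*(-4)² - b = 2*16 - b = 32 - b)
326*C(31, L) + 886 = 326*(32 - 1*(-35)) + 886 = 326*(32 + 35) + 886 = 326*67 + 886 = 21842 + 886 = 22728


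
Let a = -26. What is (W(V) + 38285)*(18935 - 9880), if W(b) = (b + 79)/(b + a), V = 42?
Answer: 5547826455/16 ≈ 3.4674e+8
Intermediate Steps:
W(b) = (79 + b)/(-26 + b) (W(b) = (b + 79)/(b - 26) = (79 + b)/(-26 + b))
(W(V) + 38285)*(18935 - 9880) = ((79 + 42)/(-26 + 42) + 38285)*(18935 - 9880) = (121/16 + 38285)*9055 = (612681/16)*9055 = 5547826455/16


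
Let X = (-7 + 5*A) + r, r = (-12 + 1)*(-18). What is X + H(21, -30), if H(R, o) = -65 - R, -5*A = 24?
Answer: 81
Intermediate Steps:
A = -24/5 (A = -1/5*24 = -24/5 ≈ -4.8000)
r = 198 (r = -11*(-18) = 198)
X = 167 (X = (-7 + 5*(-24/5)) + 198 = (-7 - 24) + 198 = -31 + 198 = 167)
X + H(21, -30) = 167 + (-65 - 1*21) = 167 + (-65 - 21) = 167 - 86 = 81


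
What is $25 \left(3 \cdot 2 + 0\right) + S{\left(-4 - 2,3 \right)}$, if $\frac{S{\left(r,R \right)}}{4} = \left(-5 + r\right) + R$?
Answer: $118$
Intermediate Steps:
$S{\left(r,R \right)} = -20 + 4 R + 4 r$ ($S{\left(r,R \right)} = 4 \left(\left(-5 + r\right) + R\right) = 4 \left(-5 + R + r\right) = -20 + 4 R + 4 r$)
$25 \left(3 \cdot 2 + 0\right) + S{\left(-4 - 2,3 \right)} = 25 \left(3 \cdot 2 + 0\right) + \left(-20 + 4 \cdot 3 + 4 \left(-4 - 2\right)\right) = 25 \left(6 + 0\right) + \left(-20 + 12 + 4 \left(-6\right)\right) = 25 \cdot 6 - 32 = 150 - 32 = 118$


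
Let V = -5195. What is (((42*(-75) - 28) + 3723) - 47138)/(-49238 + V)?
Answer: 46593/54433 ≈ 0.85597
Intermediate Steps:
(((42*(-75) - 28) + 3723) - 47138)/(-49238 + V) = (((42*(-75) - 28) + 3723) - 47138)/(-49238 - 5195) = (((-3150 - 28) + 3723) - 47138)/(-54433) = ((-3178 + 3723) - 47138)*(-1/54433) = (545 - 47138)*(-1/54433) = -46593*(-1/54433) = 46593/54433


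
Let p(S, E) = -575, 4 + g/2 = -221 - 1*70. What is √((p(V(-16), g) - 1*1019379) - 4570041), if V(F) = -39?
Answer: I*√5589995 ≈ 2364.3*I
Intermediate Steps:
g = -590 (g = -8 + 2*(-221 - 1*70) = -8 + 2*(-221 - 70) = -8 + 2*(-291) = -8 - 582 = -590)
√((p(V(-16), g) - 1*1019379) - 4570041) = √((-575 - 1*1019379) - 4570041) = √((-575 - 1019379) - 4570041) = √(-1019954 - 4570041) = √(-5589995) = I*√5589995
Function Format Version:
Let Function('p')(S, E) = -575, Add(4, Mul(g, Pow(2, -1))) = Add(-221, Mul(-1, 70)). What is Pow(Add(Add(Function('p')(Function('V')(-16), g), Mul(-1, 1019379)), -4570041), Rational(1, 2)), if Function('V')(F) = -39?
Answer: Mul(I, Pow(5589995, Rational(1, 2))) ≈ Mul(2364.3, I)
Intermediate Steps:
g = -590 (g = Add(-8, Mul(2, Add(-221, Mul(-1, 70)))) = Add(-8, Mul(2, Add(-221, -70))) = Add(-8, Mul(2, -291)) = Add(-8, -582) = -590)
Pow(Add(Add(Function('p')(Function('V')(-16), g), Mul(-1, 1019379)), -4570041), Rational(1, 2)) = Pow(Add(Add(-575, Mul(-1, 1019379)), -4570041), Rational(1, 2)) = Pow(Add(Add(-575, -1019379), -4570041), Rational(1, 2)) = Pow(Add(-1019954, -4570041), Rational(1, 2)) = Pow(-5589995, Rational(1, 2)) = Mul(I, Pow(5589995, Rational(1, 2)))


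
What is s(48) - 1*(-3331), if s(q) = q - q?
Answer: 3331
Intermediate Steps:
s(q) = 0
s(48) - 1*(-3331) = 0 - 1*(-3331) = 0 + 3331 = 3331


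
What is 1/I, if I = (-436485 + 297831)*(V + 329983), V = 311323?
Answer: -1/88919642124 ≈ -1.1246e-11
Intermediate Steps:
I = -88919642124 (I = (-436485 + 297831)*(311323 + 329983) = -138654*641306 = -88919642124)
1/I = 1/(-88919642124) = -1/88919642124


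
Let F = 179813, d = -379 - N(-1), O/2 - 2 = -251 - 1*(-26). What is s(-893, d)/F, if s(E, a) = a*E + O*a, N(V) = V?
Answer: 506142/179813 ≈ 2.8148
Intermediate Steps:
O = -446 (O = 4 + 2*(-251 - 1*(-26)) = 4 + 2*(-251 + 26) = 4 + 2*(-225) = 4 - 450 = -446)
d = -378 (d = -379 - 1*(-1) = -379 + 1 = -378)
s(E, a) = -446*a + E*a (s(E, a) = a*E - 446*a = E*a - 446*a = -446*a + E*a)
s(-893, d)/F = -378*(-446 - 893)/179813 = -378*(-1339)*(1/179813) = 506142*(1/179813) = 506142/179813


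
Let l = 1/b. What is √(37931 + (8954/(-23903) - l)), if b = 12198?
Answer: √26649355675945712766/26506254 ≈ 194.76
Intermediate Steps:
l = 1/12198 ≈ 8.1981e-5
√(37931 + (8954/(-23903) - l)) = √(37931 + (8954/(-23903) - 1*1/12198)) = √(37931 + (8954*(-1/23903) - 1/12198)) = √(37931 + (-814/2173 - 1/12198)) = √(37931 - 9931345/26506254) = √(1005398789129/26506254) = √26649355675945712766/26506254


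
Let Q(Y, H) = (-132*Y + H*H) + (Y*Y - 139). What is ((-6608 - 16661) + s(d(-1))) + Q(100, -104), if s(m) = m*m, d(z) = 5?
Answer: -15767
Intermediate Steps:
Q(Y, H) = -139 + H² + Y² - 132*Y (Q(Y, H) = (-132*Y + H²) + (Y² - 139) = (H² - 132*Y) + (-139 + Y²) = -139 + H² + Y² - 132*Y)
s(m) = m²
((-6608 - 16661) + s(d(-1))) + Q(100, -104) = ((-6608 - 16661) + 5²) + (-139 + (-104)² + 100² - 132*100) = (-23269 + 25) + (-139 + 10816 + 10000 - 13200) = -23244 + 7477 = -15767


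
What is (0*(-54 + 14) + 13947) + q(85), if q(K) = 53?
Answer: 14000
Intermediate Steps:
(0*(-54 + 14) + 13947) + q(85) = (0*(-54 + 14) + 13947) + 53 = (0*(-40) + 13947) + 53 = (0 + 13947) + 53 = 13947 + 53 = 14000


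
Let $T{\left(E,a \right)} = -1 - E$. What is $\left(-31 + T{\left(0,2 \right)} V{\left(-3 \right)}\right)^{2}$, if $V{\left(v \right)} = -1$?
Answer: $900$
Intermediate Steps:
$\left(-31 + T{\left(0,2 \right)} V{\left(-3 \right)}\right)^{2} = \left(-31 + \left(-1 - 0\right) \left(-1\right)\right)^{2} = \left(-31 + \left(-1 + 0\right) \left(-1\right)\right)^{2} = \left(-31 - -1\right)^{2} = \left(-31 + 1\right)^{2} = \left(-30\right)^{2} = 900$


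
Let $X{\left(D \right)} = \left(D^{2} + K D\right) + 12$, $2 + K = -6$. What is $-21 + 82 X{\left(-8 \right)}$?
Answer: $11459$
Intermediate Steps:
$K = -8$ ($K = -2 - 6 = -8$)
$X{\left(D \right)} = 12 + D^{2} - 8 D$ ($X{\left(D \right)} = \left(D^{2} - 8 D\right) + 12 = 12 + D^{2} - 8 D$)
$-21 + 82 X{\left(-8 \right)} = -21 + 82 \left(12 + \left(-8\right)^{2} - -64\right) = -21 + 82 \left(12 + 64 + 64\right) = -21 + 82 \cdot 140 = -21 + 11480 = 11459$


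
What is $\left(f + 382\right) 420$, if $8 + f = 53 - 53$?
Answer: $157080$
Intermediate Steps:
$f = -8$ ($f = -8 + \left(53 - 53\right) = -8 + 0 = -8$)
$\left(f + 382\right) 420 = \left(-8 + 382\right) 420 = 374 \cdot 420 = 157080$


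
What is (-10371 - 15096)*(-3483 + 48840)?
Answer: -1155106719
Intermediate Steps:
(-10371 - 15096)*(-3483 + 48840) = -25467*45357 = -1155106719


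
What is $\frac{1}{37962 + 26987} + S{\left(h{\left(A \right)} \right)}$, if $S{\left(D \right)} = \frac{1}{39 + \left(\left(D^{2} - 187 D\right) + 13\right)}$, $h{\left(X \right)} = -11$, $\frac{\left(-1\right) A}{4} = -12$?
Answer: $\frac{67179}{144836270} \approx 0.00046383$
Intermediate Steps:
$A = 48$ ($A = \left(-4\right) \left(-12\right) = 48$)
$S{\left(D \right)} = \frac{1}{52 + D^{2} - 187 D}$ ($S{\left(D \right)} = \frac{1}{39 + \left(13 + D^{2} - 187 D\right)} = \frac{1}{52 + D^{2} - 187 D}$)
$\frac{1}{37962 + 26987} + S{\left(h{\left(A \right)} \right)} = \frac{1}{37962 + 26987} + \frac{1}{52 + \left(-11\right)^{2} - -2057} = \frac{1}{64949} + \frac{1}{52 + 121 + 2057} = \frac{1}{64949} + \frac{1}{2230} = \frac{67179}{144836270}$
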